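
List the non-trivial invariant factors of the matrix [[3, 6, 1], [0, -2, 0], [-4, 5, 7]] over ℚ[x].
The Jordan structure of A has elementary divisors (x + 2), (x - 5)^2. Arranging the block sizes at each eigenvalue in decreasing order and taking row products gives the invariant factors.

Invariant factors (smallest first, each dividing the next): (x - 5)^2(x + 2).

Check: the last factor (x - 5)^2(x + 2) is the minimal polynomial, and the product (x - 5)^2(x + 2) is the characteristic polynomial.

(x - 5)^2(x + 2)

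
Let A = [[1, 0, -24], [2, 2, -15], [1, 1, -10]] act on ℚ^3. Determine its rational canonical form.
R = [[0, 0, -5], [1, 0, -11], [0, 1, -7]]

The invariant factors of A (the non-unit diagonal entries of the Smith normal form of xI - A over ℚ[x]) are (x + 1)^2(x + 5), each dividing the next. The characteristic polynomial is their product, (x + 1)^2(x + 5).

The rational canonical form is the block-diagonal matrix of companion matrices C(f_i):
R = [[0, 0, -5], [1, 0, -11], [0, 1, -7]].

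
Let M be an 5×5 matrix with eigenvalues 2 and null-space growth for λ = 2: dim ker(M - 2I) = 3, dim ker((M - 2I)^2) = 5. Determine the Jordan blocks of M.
λ = 2: successive nullity increments [3, 2] count blocks of size ≥ k; block sizes are [2, 2, 1].

Jordan blocks: (2, 2), (2, 2), (2, 1)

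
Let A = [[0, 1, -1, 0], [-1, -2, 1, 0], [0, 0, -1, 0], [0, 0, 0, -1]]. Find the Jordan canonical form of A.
The characteristic polynomial is det(xI - A) = (x + 1)^4, so the eigenvalues are -1 (algebraic multiplicity 4).

For λ = -1: rank(A + I) = 1, rank((A + I)^2) = 0. The eigenspace has dimension 4 - 1 = 3, so there are 3 Jordan blocks; the rank sequence gives block sizes [2, 1, 1].

Assembling the blocks gives the Jordan form J above.

J = [[-1, 1, 0, 0], [0, -1, 0, 0], [0, 0, -1, 0], [0, 0, 0, -1]]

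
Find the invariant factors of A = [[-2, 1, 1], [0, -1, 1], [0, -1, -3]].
The Jordan structure of A has elementary divisors (x + 2)^2, (x + 2). Arranging the block sizes at each eigenvalue in decreasing order and taking row products gives the invariant factors.

Invariant factors (smallest first, each dividing the next): x + 2, (x + 2)^2.

Check: the last factor (x + 2)^2 is the minimal polynomial, and the product (x + 2)^3 is the characteristic polynomial.

x + 2, (x + 2)^2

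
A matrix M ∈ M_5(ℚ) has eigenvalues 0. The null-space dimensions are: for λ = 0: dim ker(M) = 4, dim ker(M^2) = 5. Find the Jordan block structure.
Jordan blocks: (0, 2), (0, 1), (0, 1), (0, 1)

λ = 0: successive nullity increments [4, 1] count blocks of size ≥ k; block sizes are [2, 1, 1, 1].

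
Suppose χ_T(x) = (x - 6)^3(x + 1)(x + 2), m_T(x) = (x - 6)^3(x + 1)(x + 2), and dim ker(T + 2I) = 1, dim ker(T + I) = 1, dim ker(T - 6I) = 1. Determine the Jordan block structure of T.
λ = -2: algebraic multiplicity 1 (exponent in χ_T), largest block size 1 (exponent in m_T), 1 block (geometric multiplicity). This forces block sizes [1].
λ = -1: algebraic multiplicity 1 (exponent in χ_T), largest block size 1 (exponent in m_T), 1 block (geometric multiplicity). This forces block sizes [1].
λ = 6: algebraic multiplicity 3 (exponent in χ_T), largest block size 3 (exponent in m_T), 1 block (geometric multiplicity). This forces block sizes [3].

Jordan blocks: (-2, 1), (-1, 1), (6, 3)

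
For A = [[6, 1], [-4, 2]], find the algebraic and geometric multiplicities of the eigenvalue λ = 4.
The characteristic polynomial is (x - 4)^2, so the factor x - 4 appears with exponent 2: the algebraic multiplicity is 2.

rank(A - 4I) = 1, so the eigenspace has dimension 2 - 1 = 1: the geometric multiplicity is 1.

Since 1 < 2, A is not diagonalizable.

algebraic multiplicity 2, geometric multiplicity 1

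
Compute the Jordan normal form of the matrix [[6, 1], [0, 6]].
J = [[6, 1], [0, 6]]

The characteristic polynomial is det(xI - A) = (x - 6)^2, so the eigenvalues are 6 (algebraic multiplicity 2).

For λ = 6: rank(A - 6I) = 1, rank((A - 6I)^2) = 0. The eigenspace has dimension 2 - 1 = 1, so there is 1 Jordan block; the rank sequence gives block sizes [2].

Assembling the blocks gives the Jordan form J above.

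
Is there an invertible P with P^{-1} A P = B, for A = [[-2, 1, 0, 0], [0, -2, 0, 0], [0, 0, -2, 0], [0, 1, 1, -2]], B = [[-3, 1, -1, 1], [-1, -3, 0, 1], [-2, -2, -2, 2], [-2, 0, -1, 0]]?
Yes.

Two matrices over a field are similar if and only if they have the same invariant factors.

Both A and B have characteristic polynomial (x + 2)^4 and minimal polynomial (x + 2)^2. Computing further, both have invariant factors (x + 2)^2, (x + 2)^2. Hence A and B are similar.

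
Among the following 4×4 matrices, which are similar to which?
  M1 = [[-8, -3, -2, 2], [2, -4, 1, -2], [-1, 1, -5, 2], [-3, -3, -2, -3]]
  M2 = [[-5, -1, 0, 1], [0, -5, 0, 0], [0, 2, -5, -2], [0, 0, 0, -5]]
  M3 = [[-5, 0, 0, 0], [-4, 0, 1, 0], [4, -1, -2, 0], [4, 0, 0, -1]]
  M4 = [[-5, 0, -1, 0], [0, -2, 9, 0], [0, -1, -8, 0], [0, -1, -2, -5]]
Characteristic polynomials: χ_{M1} = (x + 5)^4, χ_{M2} = (x + 5)^4, χ_{M3} = (x + 1)^3(x + 5), χ_{M4} = (x + 5)^4.

{M1, M4}: invariant factors x + 5, (x + 5)^3.

{M2}: invariant factors x + 5, x + 5, (x + 5)^2.

{M3}: invariant factors x + 1, (x + 1)^2(x + 5).

Matrices are similar if and only if their invariant-factor lists agree; the partition into similarity classes is {M1, M4}, {M2}, {M3}.

3 classes: {M1, M4}, {M2}, {M3}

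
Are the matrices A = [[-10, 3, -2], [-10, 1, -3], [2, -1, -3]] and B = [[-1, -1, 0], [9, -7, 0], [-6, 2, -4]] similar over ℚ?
No.

Both have characteristic polynomial (x + 4)^3, but the minimal polynomial of A is (x + 4)^3 while the minimal polynomial of B is (x + 4)^2. The minimal polynomial is a similarity invariant, so A and B are not similar.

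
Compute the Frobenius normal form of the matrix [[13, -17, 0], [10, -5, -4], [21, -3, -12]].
The invariant factors of A (the non-unit diagonal entries of the Smith normal form of xI - A over ℚ[x]) are (x + 4)(x^2 - 3), each dividing the next. The characteristic polynomial is their product, (x + 4)(x^2 - 3).

The rational canonical form is the block-diagonal matrix of companion matrices C(f_i):
R = [[0, 0, 12], [1, 0, 3], [0, 1, -4]].

Note the characteristic polynomial does not split into linear factors over ℚ, so A has no Jordan form over ℚ; the rational canonical form exists over any field.

R = [[0, 0, 12], [1, 0, 3], [0, 1, -4]]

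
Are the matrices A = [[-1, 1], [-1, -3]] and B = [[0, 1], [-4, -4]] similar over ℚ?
Two matrices over a field are similar if and only if they have the same invariant factors.

Both A and B have characteristic polynomial (x + 2)^2 and minimal polynomial (x + 2)^2. Computing further, both have invariant factors (x + 2)^2. Hence A and B are similar.

Yes.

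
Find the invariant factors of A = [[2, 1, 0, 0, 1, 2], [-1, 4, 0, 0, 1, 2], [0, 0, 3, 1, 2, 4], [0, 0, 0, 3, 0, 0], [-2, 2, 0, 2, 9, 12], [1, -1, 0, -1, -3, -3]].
x - 3, x - 3, (x - 3)^2, (x - 3)^2

The Jordan structure of A has elementary divisors (x - 3)^2, (x - 3)^2, (x - 3), (x - 3). Arranging the block sizes at each eigenvalue in decreasing order and taking row products gives the invariant factors.

Invariant factors (smallest first, each dividing the next): x - 3, x - 3, (x - 3)^2, (x - 3)^2.

Check: the last factor (x - 3)^2 is the minimal polynomial, and the product (x - 3)^6 is the characteristic polynomial.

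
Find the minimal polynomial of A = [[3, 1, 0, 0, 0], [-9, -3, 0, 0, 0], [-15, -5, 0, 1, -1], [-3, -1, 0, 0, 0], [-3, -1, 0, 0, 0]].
m_A(x) = x^2

The characteristic polynomial factors as x^5. The minimal polynomial is ∏(x - λ)^{k_λ} where k_λ is the size of the largest Jordan block at λ.

For λ = 0: rank(A) = 2, and the largest Jordan block has size 2 (the smallest k with rank(A^k) = rank(A^(k+1))).

So m_A(x) = x^2.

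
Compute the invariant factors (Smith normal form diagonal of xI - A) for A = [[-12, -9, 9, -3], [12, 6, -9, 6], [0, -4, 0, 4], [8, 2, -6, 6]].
The Jordan structure of A has elementary divisors x^3, x. Arranging the block sizes at each eigenvalue in decreasing order and taking row products gives the invariant factors.

Invariant factors (smallest first, each dividing the next): x, x^3.

Check: the last factor x^3 is the minimal polynomial, and the product x^4 is the characteristic polynomial.

x, x^3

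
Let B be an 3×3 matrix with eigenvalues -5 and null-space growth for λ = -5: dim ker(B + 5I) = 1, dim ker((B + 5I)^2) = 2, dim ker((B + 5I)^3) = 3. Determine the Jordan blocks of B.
λ = -5: successive nullity increments [1, 1, 1] count blocks of size ≥ k; block sizes are [3].

Jordan blocks: (-5, 3)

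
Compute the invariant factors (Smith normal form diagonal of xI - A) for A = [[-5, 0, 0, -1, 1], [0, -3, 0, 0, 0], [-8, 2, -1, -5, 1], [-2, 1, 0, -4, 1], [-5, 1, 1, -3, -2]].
(x + 3)^2, (x + 3)^3

The Jordan structure of A has elementary divisors (x + 3)^3, (x + 3)^2. Arranging the block sizes at each eigenvalue in decreasing order and taking row products gives the invariant factors.

Invariant factors (smallest first, each dividing the next): (x + 3)^2, (x + 3)^3.

Check: the last factor (x + 3)^3 is the minimal polynomial, and the product (x + 3)^5 is the characteristic polynomial.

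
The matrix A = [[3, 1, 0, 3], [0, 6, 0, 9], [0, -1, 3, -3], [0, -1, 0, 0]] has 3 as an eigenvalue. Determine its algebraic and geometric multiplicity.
algebraic multiplicity 4, geometric multiplicity 3

The characteristic polynomial is (x - 3)^4, so the factor x - 3 appears with exponent 4: the algebraic multiplicity is 4.

rank(A - 3I) = 1, so the eigenspace has dimension 4 - 1 = 3: the geometric multiplicity is 3.

Since 3 < 4, A is not diagonalizable.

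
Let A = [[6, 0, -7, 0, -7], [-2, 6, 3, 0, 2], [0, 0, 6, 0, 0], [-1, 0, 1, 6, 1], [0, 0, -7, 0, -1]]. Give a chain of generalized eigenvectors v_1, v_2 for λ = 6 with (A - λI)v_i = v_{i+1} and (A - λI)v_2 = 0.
We seek v_1 ∈ ker((A - 6I)^2) \ ker(A - 6I), then set v_{i+1} = (A - 6I) v_i.

One such chain is v_1 = [[0, 0, 1, 0, -1]]^T, v_2 = [[0, 1, 0, 0, 0]]^T. Check: (A - 6I) v_2 = [[0, 0, 0, 0, 0]]^T = 0.

v_1 = [[0, 0, 1, 0, -1]]^T, v_2 = [[0, 1, 0, 0, 0]]^T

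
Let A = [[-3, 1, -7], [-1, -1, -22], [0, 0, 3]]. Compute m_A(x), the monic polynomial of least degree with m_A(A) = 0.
The characteristic polynomial factors as (x - 3)(x + 2)^2. The minimal polynomial is ∏(x - λ)^{k_λ} where k_λ is the size of the largest Jordan block at λ.

For λ = -2: rank(A + 2I) = 2, and the largest Jordan block has size 2 (the smallest k with rank((A + 2I)^k) = rank((A + 2I)^(k+1))).
For λ = 3: rank(A - 3I) = 2, and the largest Jordan block has size 1 (the smallest k with rank((A - 3I)^k) = rank((A - 3I)^(k+1))).

So m_A(x) = (x - 3)(x + 2)^2.

m_A(x) = (x - 3)(x + 2)^2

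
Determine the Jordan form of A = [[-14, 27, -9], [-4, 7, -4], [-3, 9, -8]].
J = [[-5, 1, 0], [0, -5, 0], [0, 0, -5]]

The characteristic polynomial is det(xI - A) = (x + 5)^3, so the eigenvalues are -5 (algebraic multiplicity 3).

For λ = -5: rank(A + 5I) = 1, rank((A + 5I)^2) = 0. The eigenspace has dimension 3 - 1 = 2, so there are 2 Jordan blocks; the rank sequence gives block sizes [2, 1].

Assembling the blocks gives the Jordan form J above.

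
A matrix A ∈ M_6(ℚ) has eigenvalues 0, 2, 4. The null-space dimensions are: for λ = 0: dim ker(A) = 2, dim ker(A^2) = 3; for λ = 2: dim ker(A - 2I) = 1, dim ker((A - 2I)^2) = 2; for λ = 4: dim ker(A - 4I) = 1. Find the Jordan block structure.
Jordan blocks: (0, 2), (0, 1), (2, 2), (4, 1)

λ = 0: successive nullity increments [2, 1] count blocks of size ≥ k; block sizes are [2, 1].
λ = 2: successive nullity increments [1, 1] count blocks of size ≥ k; block sizes are [2].
λ = 4: successive nullity increments [1] count blocks of size ≥ k; block sizes are [1].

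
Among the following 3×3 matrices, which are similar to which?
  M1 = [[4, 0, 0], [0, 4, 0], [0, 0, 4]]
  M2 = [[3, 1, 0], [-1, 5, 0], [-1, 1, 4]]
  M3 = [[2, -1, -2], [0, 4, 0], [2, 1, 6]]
Characteristic polynomials: χ_{M1} = (x - 4)^3, χ_{M2} = (x - 4)^3, χ_{M3} = (x - 4)^3.

{M1}: invariant factors x - 4, x - 4, x - 4.

{M2, M3}: invariant factors x - 4, (x - 4)^2.

Matrices are similar if and only if their invariant-factor lists agree; the partition into similarity classes is {M1}, {M2, M3}.

2 classes: {M1}, {M2, M3}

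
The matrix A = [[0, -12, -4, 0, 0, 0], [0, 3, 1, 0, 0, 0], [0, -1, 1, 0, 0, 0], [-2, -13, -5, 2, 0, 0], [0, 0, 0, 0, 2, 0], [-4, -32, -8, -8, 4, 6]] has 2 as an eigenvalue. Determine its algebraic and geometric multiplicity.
algebraic multiplicity 4, geometric multiplicity 3

The characteristic polynomial is x(x - 6)(x - 2)^4, so the factor x - 2 appears with exponent 4: the algebraic multiplicity is 4.

rank(A - 2I) = 3, so the eigenspace has dimension 6 - 3 = 3: the geometric multiplicity is 3.

Since 3 < 4, A is not diagonalizable.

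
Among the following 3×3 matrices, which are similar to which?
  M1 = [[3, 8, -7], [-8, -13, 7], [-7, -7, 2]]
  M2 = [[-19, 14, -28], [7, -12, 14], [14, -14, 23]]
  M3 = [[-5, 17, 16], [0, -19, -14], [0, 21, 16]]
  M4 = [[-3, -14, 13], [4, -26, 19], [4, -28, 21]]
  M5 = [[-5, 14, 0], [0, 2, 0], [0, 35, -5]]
2 classes: {M1, M3, M4}, {M2, M5}

Characteristic polynomials: χ_{M1} = (x - 2)(x + 5)^2, χ_{M2} = (x - 2)(x + 5)^2, χ_{M3} = (x - 2)(x + 5)^2, χ_{M4} = (x - 2)(x + 5)^2, χ_{M5} = (x - 2)(x + 5)^2.

{M1, M3, M4}: invariant factors (x - 2)(x + 5)^2.

{M2, M5}: invariant factors x + 5, (x - 2)(x + 5).

Matrices are similar if and only if their invariant-factor lists agree; the partition into similarity classes is {M1, M3, M4}, {M2, M5}.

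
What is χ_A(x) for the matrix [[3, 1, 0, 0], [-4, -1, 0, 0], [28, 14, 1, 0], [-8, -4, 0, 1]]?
xI - A = [[x - 3, -1, 0, 0], [4, x + 1, 0, 0], [-28, -14, x - 1, 0], [8, 4, 0, x - 1]].

Expanding det(xI - A) along the first row:
det(xI - A) = + (x - 3)·det([[x + 1, 0, 0], [-14, x - 1, 0], [4, 0, x - 1]]) - (-1)·det([[4, 0, 0], [-28, x - 1, 0], [8, 0, x - 1]]) + (0)·det([[4, x + 1, 0], [-28, -14, 0], [8, 4, x - 1]]) - (0)·det([[4, x + 1, 0], [-28, -14, x - 1], [8, 4, 0]]).

Evaluating gives χ_A(x) = x^4 - 4x^3 + 6x^2 - 4x + 1 = (x - 1)^4.

χ_A(x) = (x - 1)^4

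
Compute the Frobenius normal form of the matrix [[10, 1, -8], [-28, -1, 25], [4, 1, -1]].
R = [[0, 0, 24], [1, 0, -16], [0, 1, 8]]

The invariant factors of A (the non-unit diagonal entries of the Smith normal form of xI - A over ℚ[x]) are (x - 6)(x^2 - 2x + 4), each dividing the next. The characteristic polynomial is their product, (x - 6)(x^2 - 2x + 4).

The rational canonical form is the block-diagonal matrix of companion matrices C(f_i):
R = [[0, 0, 24], [1, 0, -16], [0, 1, 8]].

Note the characteristic polynomial does not split into linear factors over ℚ, so A has no Jordan form over ℚ; the rational canonical form exists over any field.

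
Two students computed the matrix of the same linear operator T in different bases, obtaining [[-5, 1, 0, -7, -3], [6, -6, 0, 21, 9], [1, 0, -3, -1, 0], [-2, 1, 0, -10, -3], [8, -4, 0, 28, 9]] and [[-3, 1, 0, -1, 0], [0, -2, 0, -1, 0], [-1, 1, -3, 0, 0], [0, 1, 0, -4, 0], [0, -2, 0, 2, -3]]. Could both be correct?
Two matrices over a field are similar if and only if they have the same invariant factors.

Both A and B have characteristic polynomial (x + 3)^5 and minimal polynomial (x + 3)^2. Computing further, both have invariant factors x + 3, (x + 3)^2, (x + 3)^2. Hence A and B are similar.

Yes.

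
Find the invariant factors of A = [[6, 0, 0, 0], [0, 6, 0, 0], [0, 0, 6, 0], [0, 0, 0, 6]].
x - 6, x - 6, x - 6, x - 6

The Jordan structure of A has elementary divisors (x - 6), (x - 6), (x - 6), (x - 6). Arranging the block sizes at each eigenvalue in decreasing order and taking row products gives the invariant factors.

Invariant factors (smallest first, each dividing the next): x - 6, x - 6, x - 6, x - 6.

Check: the last factor x - 6 is the minimal polynomial, and the product (x - 6)^4 is the characteristic polynomial.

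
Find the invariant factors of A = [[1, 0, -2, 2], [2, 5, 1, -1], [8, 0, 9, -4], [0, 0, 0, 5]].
The Jordan structure of A has elementary divisors (x - 5)^2, (x - 5), (x - 5). Arranging the block sizes at each eigenvalue in decreasing order and taking row products gives the invariant factors.

Invariant factors (smallest first, each dividing the next): x - 5, x - 5, (x - 5)^2.

Check: the last factor (x - 5)^2 is the minimal polynomial, and the product (x - 5)^4 is the characteristic polynomial.

x - 5, x - 5, (x - 5)^2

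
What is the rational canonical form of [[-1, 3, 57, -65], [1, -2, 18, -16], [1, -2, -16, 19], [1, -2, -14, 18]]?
The invariant factors of A (the non-unit diagonal entries of the Smith normal form of xI - A over ℚ[x]) are (x - 4)(x - 1)(x + 3)^2, each dividing the next. The characteristic polynomial is their product, (x - 4)(x - 1)(x + 3)^2.

The rational canonical form is the block-diagonal matrix of companion matrices C(f_i):
R = [[0, 0, 0, -36], [1, 0, 0, 21], [0, 1, 0, 17], [0, 0, 1, -1]].

R = [[0, 0, 0, -36], [1, 0, 0, 21], [0, 1, 0, 17], [0, 0, 1, -1]]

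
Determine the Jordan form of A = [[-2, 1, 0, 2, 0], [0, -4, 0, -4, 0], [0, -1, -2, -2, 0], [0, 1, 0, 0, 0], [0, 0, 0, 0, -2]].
The characteristic polynomial is det(xI - A) = (x + 2)^5, so the eigenvalues are -2 (algebraic multiplicity 5).

For λ = -2: rank(A + 2I) = 1, rank((A + 2I)^2) = 0. The eigenspace has dimension 5 - 1 = 4, so there are 4 Jordan blocks; the rank sequence gives block sizes [2, 1, 1, 1].

Assembling the blocks gives the Jordan form J above.

J = [[-2, 1, 0, 0, 0], [0, -2, 0, 0, 0], [0, 0, -2, 0, 0], [0, 0, 0, -2, 0], [0, 0, 0, 0, -2]]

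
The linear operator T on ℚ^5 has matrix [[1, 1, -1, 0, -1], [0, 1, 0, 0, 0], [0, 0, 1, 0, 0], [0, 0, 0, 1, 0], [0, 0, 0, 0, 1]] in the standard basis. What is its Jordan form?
J = [[1, 1, 0, 0, 0], [0, 1, 0, 0, 0], [0, 0, 1, 0, 0], [0, 0, 0, 1, 0], [0, 0, 0, 0, 1]]

The characteristic polynomial is det(xI - A) = (x - 1)^5, so the eigenvalues are 1 (algebraic multiplicity 5).

For λ = 1: rank(A - I) = 1, rank((A - I)^2) = 0. The eigenspace has dimension 5 - 1 = 4, so there are 4 Jordan blocks; the rank sequence gives block sizes [2, 1, 1, 1].

Assembling the blocks gives the Jordan form J above.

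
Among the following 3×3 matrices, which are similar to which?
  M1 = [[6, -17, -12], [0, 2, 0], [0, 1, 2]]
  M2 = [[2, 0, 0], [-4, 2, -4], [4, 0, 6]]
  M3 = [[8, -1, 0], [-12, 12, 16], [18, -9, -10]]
Characteristic polynomials: χ_{M1} = (x - 6)(x - 2)^2, χ_{M2} = (x - 6)(x - 2)^2, χ_{M3} = (x - 6)(x - 2)^2.

{M1, M3}: invariant factors (x - 6)(x - 2)^2.

{M2}: invariant factors x - 2, (x - 6)(x - 2).

Matrices are similar if and only if their invariant-factor lists agree; the partition into similarity classes is {M1, M3}, {M2}.

2 classes: {M1, M3}, {M2}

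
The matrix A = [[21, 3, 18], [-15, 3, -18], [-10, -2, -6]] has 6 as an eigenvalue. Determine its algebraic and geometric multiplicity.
algebraic multiplicity 3, geometric multiplicity 2

The characteristic polynomial is (x - 6)^3, so the factor x - 6 appears with exponent 3: the algebraic multiplicity is 3.

rank(A - 6I) = 1, so the eigenspace has dimension 3 - 1 = 2: the geometric multiplicity is 2.

Since 2 < 3, A is not diagonalizable.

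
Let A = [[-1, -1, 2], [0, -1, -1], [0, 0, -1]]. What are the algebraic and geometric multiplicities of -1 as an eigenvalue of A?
The characteristic polynomial is (x + 1)^3, so the factor x + 1 appears with exponent 3: the algebraic multiplicity is 3.

rank(A + I) = 2, so the eigenspace has dimension 3 - 2 = 1: the geometric multiplicity is 1.

Since 1 < 3, A is not diagonalizable.

algebraic multiplicity 3, geometric multiplicity 1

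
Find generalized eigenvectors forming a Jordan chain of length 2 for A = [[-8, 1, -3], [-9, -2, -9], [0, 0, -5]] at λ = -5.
v_1 = [[0, 1, 0]]^T, v_2 = [[1, 3, 0]]^T

We seek v_1 ∈ ker((A + 5I)^2) \ ker(A + 5I), then set v_{i+1} = (A + 5I) v_i.

One such chain is v_1 = [[0, 1, 0]]^T, v_2 = [[1, 3, 0]]^T. Check: (A + 5I) v_2 = [[0, 0, 0]]^T = 0.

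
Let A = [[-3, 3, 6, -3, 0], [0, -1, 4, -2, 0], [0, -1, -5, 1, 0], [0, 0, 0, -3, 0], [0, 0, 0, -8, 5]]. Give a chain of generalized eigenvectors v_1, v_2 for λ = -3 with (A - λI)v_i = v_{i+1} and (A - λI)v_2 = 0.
We seek v_1 ∈ ker((A + 3I)^2) \ ker(A + 3I), then set v_{i+1} = (A + 3I) v_i.

One such chain is v_1 = [[0, 1, 0, 0, 0]]^T, v_2 = [[3, 2, -1, 0, 0]]^T. Check: (A + 3I) v_2 = [[0, 0, 0, 0, 0]]^T = 0.

v_1 = [[0, 1, 0, 0, 0]]^T, v_2 = [[3, 2, -1, 0, 0]]^T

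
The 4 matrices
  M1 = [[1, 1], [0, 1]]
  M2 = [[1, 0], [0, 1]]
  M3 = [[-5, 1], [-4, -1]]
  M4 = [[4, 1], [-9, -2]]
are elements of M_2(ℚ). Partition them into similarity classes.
Characteristic polynomials: χ_{M1} = (x - 1)^2, χ_{M2} = (x - 1)^2, χ_{M3} = (x + 3)^2, χ_{M4} = (x - 1)^2.

{M1, M4}: invariant factors (x - 1)^2.

{M2}: invariant factors x - 1, x - 1.

{M3}: invariant factors (x + 3)^2.

Matrices are similar if and only if their invariant-factor lists agree; the partition into similarity classes is {M1, M4}, {M2}, {M3}.

3 classes: {M1, M4}, {M2}, {M3}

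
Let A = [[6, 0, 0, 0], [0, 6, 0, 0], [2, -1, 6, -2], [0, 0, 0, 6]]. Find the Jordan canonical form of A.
J = [[6, 1, 0, 0], [0, 6, 0, 0], [0, 0, 6, 0], [0, 0, 0, 6]]

The characteristic polynomial is det(xI - A) = (x - 6)^4, so the eigenvalues are 6 (algebraic multiplicity 4).

For λ = 6: rank(A - 6I) = 1, rank((A - 6I)^2) = 0. The eigenspace has dimension 4 - 1 = 3, so there are 3 Jordan blocks; the rank sequence gives block sizes [2, 1, 1].

Assembling the blocks gives the Jordan form J above.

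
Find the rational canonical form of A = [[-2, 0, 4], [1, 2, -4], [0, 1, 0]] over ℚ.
The invariant factors of A (the non-unit diagonal entries of the Smith normal form of xI - A over ℚ[x]) are x^3 + 4, each dividing the next. The characteristic polynomial is their product, x^3 + 4.

The rational canonical form is the block-diagonal matrix of companion matrices C(f_i):
R = [[0, 0, -4], [1, 0, 0], [0, 1, 0]].

Note the characteristic polynomial does not split into linear factors over ℚ, so A has no Jordan form over ℚ; the rational canonical form exists over any field.

R = [[0, 0, -4], [1, 0, 0], [0, 1, 0]]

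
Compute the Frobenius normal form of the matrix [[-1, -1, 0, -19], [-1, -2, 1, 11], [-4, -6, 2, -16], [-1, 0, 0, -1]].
The invariant factors of A (the non-unit diagonal entries of the Smith normal form of xI - A over ℚ[x]) are x(x + 5)(x^2 - 3x - 2), each dividing the next. The characteristic polynomial is their product, x(x + 5)(x^2 - 3x - 2).

The rational canonical form is the block-diagonal matrix of companion matrices C(f_i):
R = [[0, 0, 0, 0], [1, 0, 0, 10], [0, 1, 0, 17], [0, 0, 1, -2]].

Note the characteristic polynomial does not split into linear factors over ℚ, so A has no Jordan form over ℚ; the rational canonical form exists over any field.

R = [[0, 0, 0, 0], [1, 0, 0, 10], [0, 1, 0, 17], [0, 0, 1, -2]]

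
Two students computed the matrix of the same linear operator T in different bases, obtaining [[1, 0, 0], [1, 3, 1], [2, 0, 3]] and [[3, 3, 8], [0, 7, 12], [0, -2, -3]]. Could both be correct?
Yes.

Two matrices over a field are similar if and only if they have the same invariant factors.

Both A and B have characteristic polynomial (x - 3)^2(x - 1) and minimal polynomial (x - 3)^2(x - 1). Computing further, both have invariant factors (x - 3)^2(x - 1). Hence A and B are similar.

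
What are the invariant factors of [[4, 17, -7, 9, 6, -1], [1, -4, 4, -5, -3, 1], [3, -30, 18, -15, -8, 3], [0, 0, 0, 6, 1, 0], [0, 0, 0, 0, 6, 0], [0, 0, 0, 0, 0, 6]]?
The Jordan structure of A has elementary divisors (x - 6)^3, (x - 6)^2, (x - 6). Arranging the block sizes at each eigenvalue in decreasing order and taking row products gives the invariant factors.

Invariant factors (smallest first, each dividing the next): x - 6, (x - 6)^2, (x - 6)^3.

Check: the last factor (x - 6)^3 is the minimal polynomial, and the product (x - 6)^6 is the characteristic polynomial.

x - 6, (x - 6)^2, (x - 6)^3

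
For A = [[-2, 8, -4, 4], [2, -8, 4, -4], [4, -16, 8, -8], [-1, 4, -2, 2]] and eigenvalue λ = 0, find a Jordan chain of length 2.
v_1 = [[-3, 1, 3, -1]]^T, v_2 = [[-2, 2, 4, -1]]^T

We seek v_1 ∈ ker(A^2) \ ker(A), then set v_{i+1} = A v_i.

One such chain is v_1 = [[-3, 1, 3, -1]]^T, v_2 = [[-2, 2, 4, -1]]^T. Check: A v_2 = [[0, 0, 0, 0]]^T = 0.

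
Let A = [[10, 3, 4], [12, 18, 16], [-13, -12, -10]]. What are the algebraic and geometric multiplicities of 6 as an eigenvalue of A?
The characteristic polynomial is (x - 6)^3, so the factor x - 6 appears with exponent 3: the algebraic multiplicity is 3.

rank(A - 6I) = 2, so the eigenspace has dimension 3 - 2 = 1: the geometric multiplicity is 1.

Since 1 < 3, A is not diagonalizable.

algebraic multiplicity 3, geometric multiplicity 1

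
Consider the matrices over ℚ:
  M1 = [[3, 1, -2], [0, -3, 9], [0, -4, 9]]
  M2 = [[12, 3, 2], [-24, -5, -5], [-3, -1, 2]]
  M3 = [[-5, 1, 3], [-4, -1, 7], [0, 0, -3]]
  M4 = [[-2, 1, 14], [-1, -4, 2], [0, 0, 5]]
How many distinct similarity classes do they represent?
3 classes: {M1, M2}, {M3}, {M4}

Characteristic polynomials: χ_{M1} = (x - 3)^3, χ_{M2} = (x - 3)^3, χ_{M3} = (x + 3)^3, χ_{M4} = (x - 5)(x + 3)^2.

{M1, M2}: invariant factors (x - 3)^3.

{M3}: invariant factors (x + 3)^3.

{M4}: invariant factors (x - 5)(x + 3)^2.

Matrices are similar if and only if their invariant-factor lists agree; the partition into similarity classes is {M1, M2}, {M3}, {M4}.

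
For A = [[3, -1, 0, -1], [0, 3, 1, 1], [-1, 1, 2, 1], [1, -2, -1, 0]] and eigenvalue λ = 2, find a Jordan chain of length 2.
We seek v_1 ∈ ker((A - 2I)^2) \ ker(A - 2I), then set v_{i+1} = (A - 2I) v_i.

One such chain is v_1 = [[0, 1, 0, -2]]^T, v_2 = [[1, -1, -1, 2]]^T. Check: (A - 2I) v_2 = [[0, 0, 0, 0]]^T = 0.

v_1 = [[0, 1, 0, -2]]^T, v_2 = [[1, -1, -1, 2]]^T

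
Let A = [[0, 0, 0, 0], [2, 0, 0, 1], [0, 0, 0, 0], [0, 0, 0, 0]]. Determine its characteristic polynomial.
xI - A = [[x, 0, 0, 0], [-2, x, 0, -1], [0, 0, x, 0], [0, 0, 0, x]].

Expanding det(xI - A) along the first row:
det(xI - A) = + (x)·det([[x, 0, -1], [0, x, 0], [0, 0, x]]) - (0)·det([[-2, 0, -1], [0, x, 0], [0, 0, x]]) + (0)·det([[-2, x, -1], [0, 0, 0], [0, 0, x]]) - (0)·det([[-2, x, 0], [0, 0, x], [0, 0, 0]]).

Evaluating gives χ_A(x) = x^4.

χ_A(x) = x^4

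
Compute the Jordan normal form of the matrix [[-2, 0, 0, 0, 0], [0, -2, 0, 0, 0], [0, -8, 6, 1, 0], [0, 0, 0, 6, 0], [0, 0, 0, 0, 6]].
J = [[-2, 0, 0, 0, 0], [0, -2, 0, 0, 0], [0, 0, 6, 1, 0], [0, 0, 0, 6, 0], [0, 0, 0, 0, 6]]

The characteristic polynomial is det(xI - A) = (x - 6)^3(x + 2)^2, so the eigenvalues are -2 (algebraic multiplicity 2), 6 (algebraic multiplicity 3).

For λ = -2: rank(A + 2I) = 3. The eigenspace has dimension 5 - 3 = 2, so there are 2 Jordan blocks; the rank sequence gives block sizes [1, 1].

For λ = 6: rank(A - 6I) = 3, rank((A - 6I)^2) = 2. The eigenspace has dimension 5 - 3 = 2, so there are 2 Jordan blocks; the rank sequence gives block sizes [2, 1].

Assembling the blocks gives the Jordan form J above.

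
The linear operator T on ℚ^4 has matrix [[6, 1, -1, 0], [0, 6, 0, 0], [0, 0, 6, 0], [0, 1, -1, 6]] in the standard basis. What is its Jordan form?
The characteristic polynomial is det(xI - A) = (x - 6)^4, so the eigenvalues are 6 (algebraic multiplicity 4).

For λ = 6: rank(A - 6I) = 1, rank((A - 6I)^2) = 0. The eigenspace has dimension 4 - 1 = 3, so there are 3 Jordan blocks; the rank sequence gives block sizes [2, 1, 1].

Assembling the blocks gives the Jordan form J above.

J = [[6, 1, 0, 0], [0, 6, 0, 0], [0, 0, 6, 0], [0, 0, 0, 6]]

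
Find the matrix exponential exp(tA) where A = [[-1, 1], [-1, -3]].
e^{tA} = [[(t + 1)*e^{-2*t}, t*e^{-2*t}], [-t*e^{-2*t}, (1 - t)*e^{-2*t}]]

A has Jordan form J = [[-2, 1], [0, -2]] with A = PJP^{-1}, so e^{tA} = P e^{tJ} P^{-1}.

For a Jordan block J_k(λ), e^{tJ_k(λ)} = e^{λt} · (I + tN + t^2 N^2/2! + ... + t^{k-1} N^{k-1}/(k-1)!) where N is the nilpotent superdiagonal part.

Assembling the blocks and conjugating back gives the entries of e^{tA} as shown above.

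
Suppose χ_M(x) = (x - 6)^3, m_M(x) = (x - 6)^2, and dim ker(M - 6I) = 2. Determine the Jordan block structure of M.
λ = 6: algebraic multiplicity 3 (exponent in χ_M), largest block size 2 (exponent in m_M), 2 blocks (geometric multiplicity). These force block sizes [2, 1].

Jordan blocks: (6, 2), (6, 1)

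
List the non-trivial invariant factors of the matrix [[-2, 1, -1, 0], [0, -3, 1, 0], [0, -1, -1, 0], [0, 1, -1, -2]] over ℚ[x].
The Jordan structure of A has elementary divisors (x + 2)^2, (x + 2), (x + 2). Arranging the block sizes at each eigenvalue in decreasing order and taking row products gives the invariant factors.

Invariant factors (smallest first, each dividing the next): x + 2, x + 2, (x + 2)^2.

Check: the last factor (x + 2)^2 is the minimal polynomial, and the product (x + 2)^4 is the characteristic polynomial.

x + 2, x + 2, (x + 2)^2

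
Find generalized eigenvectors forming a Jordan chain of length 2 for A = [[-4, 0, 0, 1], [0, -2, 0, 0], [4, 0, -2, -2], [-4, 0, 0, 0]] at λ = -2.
We seek v_1 ∈ ker((A + 2I)^2) \ ker(A + 2I), then set v_{i+1} = (A + 2I) v_i.

One such chain is v_1 = [[0, 0, -1, 1]]^T, v_2 = [[1, 0, -2, 2]]^T. Check: (A + 2I) v_2 = [[0, 0, 0, 0]]^T = 0.

v_1 = [[0, 0, -1, 1]]^T, v_2 = [[1, 0, -2, 2]]^T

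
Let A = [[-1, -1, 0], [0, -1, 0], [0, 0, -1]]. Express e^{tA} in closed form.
A has Jordan form J = [[-1, 1, 0], [0, -1, 0], [0, 0, -1]] with A = PJP^{-1}, so e^{tA} = P e^{tJ} P^{-1}.

For a Jordan block J_k(λ), e^{tJ_k(λ)} = e^{λt} · (I + tN + t^2 N^2/2! + ... + t^{k-1} N^{k-1}/(k-1)!) where N is the nilpotent superdiagonal part.

Assembling the blocks and conjugating back gives the entries of e^{tA} as shown above.

e^{tA} = [[e^{-t}, -t*e^{-t}, 0], [0, e^{-t}, 0], [0, 0, e^{-t}]]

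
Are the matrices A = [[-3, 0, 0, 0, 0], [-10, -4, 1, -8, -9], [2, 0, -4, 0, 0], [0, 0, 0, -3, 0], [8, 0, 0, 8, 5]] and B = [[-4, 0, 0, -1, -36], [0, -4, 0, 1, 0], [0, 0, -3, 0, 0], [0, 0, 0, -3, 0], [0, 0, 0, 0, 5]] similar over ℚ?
Both have characteristic polynomial (x - 5)(x + 3)^2(x + 4)^2, but the minimal polynomial of A is (x - 5)(x + 3)(x + 4)^2 while the minimal polynomial of B is (x - 5)(x + 3)(x + 4). The minimal polynomial is a similarity invariant, so A and B are not similar.

No.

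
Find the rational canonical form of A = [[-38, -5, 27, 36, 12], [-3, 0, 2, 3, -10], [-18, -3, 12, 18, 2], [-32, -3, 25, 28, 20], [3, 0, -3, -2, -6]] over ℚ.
The invariant factors of A (the non-unit diagonal entries of the Smith normal form of xI - A over ℚ[x]) are (x + 2)^2(x^3 - 2x + 2), each dividing the next. The characteristic polynomial is their product, (x + 2)^2(x^3 - 2x + 2).

The rational canonical form is the block-diagonal matrix of companion matrices C(f_i):
R = [[0, 0, 0, 0, -8], [1, 0, 0, 0, 0], [0, 1, 0, 0, 6], [0, 0, 1, 0, -2], [0, 0, 0, 1, -4]].

Note the characteristic polynomial does not split into linear factors over ℚ, so A has no Jordan form over ℚ; the rational canonical form exists over any field.

R = [[0, 0, 0, 0, -8], [1, 0, 0, 0, 0], [0, 1, 0, 0, 6], [0, 0, 1, 0, -2], [0, 0, 0, 1, -4]]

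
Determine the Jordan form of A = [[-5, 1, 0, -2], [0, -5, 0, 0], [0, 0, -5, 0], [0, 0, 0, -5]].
J = [[-5, 1, 0, 0], [0, -5, 0, 0], [0, 0, -5, 0], [0, 0, 0, -5]]

The characteristic polynomial is det(xI - A) = (x + 5)^4, so the eigenvalues are -5 (algebraic multiplicity 4).

For λ = -5: rank(A + 5I) = 1, rank((A + 5I)^2) = 0. The eigenspace has dimension 4 - 1 = 3, so there are 3 Jordan blocks; the rank sequence gives block sizes [2, 1, 1].

Assembling the blocks gives the Jordan form J above.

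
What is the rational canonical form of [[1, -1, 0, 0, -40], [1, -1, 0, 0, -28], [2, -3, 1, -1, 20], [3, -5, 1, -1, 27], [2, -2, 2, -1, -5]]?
R = [[0, 0, 0, 0, -12], [1, 0, 0, 0, -16], [0, 1, 0, 0, -19], [0, 0, 1, 0, -11], [0, 0, 0, 1, -5]]

The invariant factors of A (the non-unit diagonal entries of the Smith normal form of xI - A over ℚ[x]) are (x + 3)(x^2 + x + 2)^2, each dividing the next. The characteristic polynomial is their product, (x + 3)(x^2 + x + 2)^2.

The rational canonical form is the block-diagonal matrix of companion matrices C(f_i):
R = [[0, 0, 0, 0, -12], [1, 0, 0, 0, -16], [0, 1, 0, 0, -19], [0, 0, 1, 0, -11], [0, 0, 0, 1, -5]].

Note the characteristic polynomial does not split into linear factors over ℚ, so A has no Jordan form over ℚ; the rational canonical form exists over any field.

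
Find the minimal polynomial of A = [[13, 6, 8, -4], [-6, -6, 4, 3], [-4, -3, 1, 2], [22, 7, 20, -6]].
m_A(x) = (x - 5)(x + 1)^3

The characteristic polynomial factors as (x - 5)(x + 1)^3. The minimal polynomial is ∏(x - λ)^{k_λ} where k_λ is the size of the largest Jordan block at λ.

For λ = -1: rank(A + I) = 3, and the largest Jordan block has size 3 (the smallest k with rank((A + I)^k) = rank((A + I)^(k+1))).
For λ = 5: rank(A - 5I) = 3, and the largest Jordan block has size 1 (the smallest k with rank((A - 5I)^k) = rank((A - 5I)^(k+1))).

So m_A(x) = (x - 5)(x + 1)^3.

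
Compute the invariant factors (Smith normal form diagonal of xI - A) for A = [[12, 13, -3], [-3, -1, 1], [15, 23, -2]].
The Jordan structure of A has elementary divisors (x - 3)^3. Arranging the block sizes at each eigenvalue in decreasing order and taking row products gives the invariant factors.

Invariant factors (smallest first, each dividing the next): (x - 3)^3.

Check: the last factor (x - 3)^3 is the minimal polynomial, and the product (x - 3)^3 is the characteristic polynomial.

(x - 3)^3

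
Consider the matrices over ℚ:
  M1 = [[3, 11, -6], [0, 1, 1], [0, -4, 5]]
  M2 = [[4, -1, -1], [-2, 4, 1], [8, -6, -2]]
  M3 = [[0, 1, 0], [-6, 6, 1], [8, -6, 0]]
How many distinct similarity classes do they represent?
2 classes: {M1}, {M2, M3}

Characteristic polynomials: χ_{M1} = (x - 3)^3, χ_{M2} = (x - 2)^3, χ_{M3} = (x - 2)^3.

{M1}: invariant factors (x - 3)^3.

{M2, M3}: invariant factors (x - 2)^3.

Matrices are similar if and only if their invariant-factor lists agree; the partition into similarity classes is {M1}, {M2, M3}.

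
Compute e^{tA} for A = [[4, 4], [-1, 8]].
A has Jordan form J = [[6, 1], [0, 6]] with A = PJP^{-1}, so e^{tA} = P e^{tJ} P^{-1}.

For a Jordan block J_k(λ), e^{tJ_k(λ)} = e^{λt} · (I + tN + t^2 N^2/2! + ... + t^{k-1} N^{k-1}/(k-1)!) where N is the nilpotent superdiagonal part.

Assembling the blocks and conjugating back gives the entries of e^{tA} as shown above.

e^{tA} = [[(1 - 2*t)*e^{6*t}, 4*t*e^{6*t}], [-t*e^{6*t}, (2*t + 1)*e^{6*t}]]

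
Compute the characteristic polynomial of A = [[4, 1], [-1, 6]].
χ_A(x) = (x - 5)^2

xI - A = [[x - 4, -1], [1, x - 6]].

Expanding det(xI - A) along the first row:
det(xI - A) = + (x - 4)·det([[x - 6]]) - (-1)·det([[1]]).

Evaluating gives χ_A(x) = x^2 - 10x + 25 = (x - 5)^2.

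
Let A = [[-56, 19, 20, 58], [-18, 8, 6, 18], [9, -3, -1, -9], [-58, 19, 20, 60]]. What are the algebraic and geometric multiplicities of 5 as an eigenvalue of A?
The characteristic polynomial is (x - 5)(x - 2)^3, so the factor x - 5 appears with exponent 1: the algebraic multiplicity is 1.

rank(A - 5I) = 3, so the eigenspace has dimension 4 - 3 = 1: the geometric multiplicity is 1.

algebraic multiplicity 1, geometric multiplicity 1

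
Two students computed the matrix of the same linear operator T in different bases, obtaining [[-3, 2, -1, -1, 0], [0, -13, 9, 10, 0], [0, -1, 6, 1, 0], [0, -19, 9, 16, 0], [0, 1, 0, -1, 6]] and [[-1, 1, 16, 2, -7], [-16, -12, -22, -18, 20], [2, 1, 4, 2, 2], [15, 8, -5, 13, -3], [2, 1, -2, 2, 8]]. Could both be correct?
Yes.

Two matrices over a field are similar if and only if they have the same invariant factors.

Both A and B have characteristic polynomial (x - 6)^3(x + 3)^2 and minimal polynomial (x - 6)^2(x + 3)^2. Computing further, both have invariant factors x - 6, (x - 6)^2(x + 3)^2. Hence A and B are similar.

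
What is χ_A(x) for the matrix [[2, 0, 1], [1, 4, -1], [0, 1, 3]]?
χ_A(x) = (x - 3)^3

xI - A = [[x - 2, 0, -1], [-1, x - 4, 1], [0, -1, x - 3]].

Expanding det(xI - A) along the first row:
det(xI - A) = + (x - 2)·det([[x - 4, 1], [-1, x - 3]]) - (0)·det([[-1, 1], [0, x - 3]]) + (-1)·det([[-1, x - 4], [0, -1]]).

Evaluating gives χ_A(x) = x^3 - 9x^2 + 27x - 27 = (x - 3)^3.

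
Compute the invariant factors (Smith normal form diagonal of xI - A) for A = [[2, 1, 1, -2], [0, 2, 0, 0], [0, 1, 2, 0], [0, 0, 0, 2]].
The Jordan structure of A has elementary divisors (x - 2)^3, (x - 2). Arranging the block sizes at each eigenvalue in decreasing order and taking row products gives the invariant factors.

Invariant factors (smallest first, each dividing the next): x - 2, (x - 2)^3.

Check: the last factor (x - 2)^3 is the minimal polynomial, and the product (x - 2)^4 is the characteristic polynomial.

x - 2, (x - 2)^3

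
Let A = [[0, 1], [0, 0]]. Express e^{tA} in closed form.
e^{tA} = [[1, t], [0, 1]]

A has Jordan form J = [[0, 1], [0, 0]] with A = PJP^{-1}, so e^{tA} = P e^{tJ} P^{-1}.

For a Jordan block J_k(λ), e^{tJ_k(λ)} = e^{λt} · (I + tN + t^2 N^2/2! + ... + t^{k-1} N^{k-1}/(k-1)!) where N is the nilpotent superdiagonal part.

Assembling the blocks and conjugating back gives the entries of e^{tA} as shown above.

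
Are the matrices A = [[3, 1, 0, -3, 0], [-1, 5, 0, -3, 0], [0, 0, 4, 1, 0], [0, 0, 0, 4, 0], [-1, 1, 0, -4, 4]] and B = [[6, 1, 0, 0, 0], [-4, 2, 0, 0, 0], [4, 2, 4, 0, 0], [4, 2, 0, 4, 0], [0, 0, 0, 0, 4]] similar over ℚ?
No.

Both have characteristic polynomial (x - 4)^5 and minimal polynomial (x - 4)^2. But rank(A - 4I) = 2 for A while rank(B - 4I) = 1 for B, so the number of Jordan blocks at λ = 4 differs. A and B are not similar.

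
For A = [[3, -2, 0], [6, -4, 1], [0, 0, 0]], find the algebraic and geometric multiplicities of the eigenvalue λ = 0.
algebraic multiplicity 2, geometric multiplicity 1

The characteristic polynomial is x^2(x + 1), so the factor x appears with exponent 2: the algebraic multiplicity is 2.

rank(A) = 2, so the eigenspace has dimension 3 - 2 = 1: the geometric multiplicity is 1.

Since 1 < 2, A is not diagonalizable.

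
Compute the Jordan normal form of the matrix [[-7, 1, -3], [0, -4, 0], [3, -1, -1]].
The characteristic polynomial is det(xI - A) = (x + 4)^3, so the eigenvalues are -4 (algebraic multiplicity 3).

For λ = -4: rank(A + 4I) = 1, rank((A + 4I)^2) = 0. The eigenspace has dimension 3 - 1 = 2, so there are 2 Jordan blocks; the rank sequence gives block sizes [2, 1].

Assembling the blocks gives the Jordan form J above.

J = [[-4, 1, 0], [0, -4, 0], [0, 0, -4]]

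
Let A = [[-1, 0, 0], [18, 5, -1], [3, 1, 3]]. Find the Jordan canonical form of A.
J = [[-1, 0, 0], [0, 4, 1], [0, 0, 4]]

The characteristic polynomial is det(xI - A) = (x - 4)^2(x + 1), so the eigenvalues are -1 (algebraic multiplicity 1), 4 (algebraic multiplicity 2).

For λ = -1: algebraic multiplicity 1 gives one 1×1 block.

For λ = 4: rank(A - 4I) = 2, rank((A - 4I)^2) = 1. The eigenspace has dimension 3 - 2 = 1, so there is 1 Jordan block; the rank sequence gives block sizes [2].

Assembling the blocks gives the Jordan form J above.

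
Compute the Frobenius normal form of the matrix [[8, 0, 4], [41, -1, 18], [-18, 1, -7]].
The invariant factors of A (the non-unit diagonal entries of the Smith normal form of xI - A over ℚ[x]) are x^3 - 3x - 4, each dividing the next. The characteristic polynomial is their product, x^3 - 3x - 4.

The rational canonical form is the block-diagonal matrix of companion matrices C(f_i):
R = [[0, 0, 4], [1, 0, 3], [0, 1, 0]].

Note the characteristic polynomial does not split into linear factors over ℚ, so A has no Jordan form over ℚ; the rational canonical form exists over any field.

R = [[0, 0, 4], [1, 0, 3], [0, 1, 0]]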